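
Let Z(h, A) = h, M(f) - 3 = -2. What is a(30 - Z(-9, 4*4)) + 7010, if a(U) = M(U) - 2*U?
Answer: 6933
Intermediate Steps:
M(f) = 1 (M(f) = 3 - 2 = 1)
a(U) = 1 - 2*U
a(30 - Z(-9, 4*4)) + 7010 = (1 - 2*(30 - 1*(-9))) + 7010 = (1 - 2*(30 + 9)) + 7010 = (1 - 2*39) + 7010 = (1 - 78) + 7010 = -77 + 7010 = 6933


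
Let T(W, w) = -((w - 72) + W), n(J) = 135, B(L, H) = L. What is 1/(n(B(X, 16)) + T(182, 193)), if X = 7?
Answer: -1/168 ≈ -0.0059524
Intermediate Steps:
T(W, w) = 72 - W - w (T(W, w) = -((-72 + w) + W) = -(-72 + W + w) = 72 - W - w)
1/(n(B(X, 16)) + T(182, 193)) = 1/(135 + (72 - 1*182 - 1*193)) = 1/(135 + (72 - 182 - 193)) = 1/(135 - 303) = 1/(-168) = -1/168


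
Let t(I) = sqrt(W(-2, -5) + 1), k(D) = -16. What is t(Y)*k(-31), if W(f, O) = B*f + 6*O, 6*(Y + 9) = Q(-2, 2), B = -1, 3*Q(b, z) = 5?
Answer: -48*I*sqrt(3) ≈ -83.138*I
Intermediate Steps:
Q(b, z) = 5/3 (Q(b, z) = (1/3)*5 = 5/3)
Y = -157/18 (Y = -9 + (1/6)*(5/3) = -9 + 5/18 = -157/18 ≈ -8.7222)
W(f, O) = -f + 6*O
t(I) = 3*I*sqrt(3) (t(I) = sqrt((-1*(-2) + 6*(-5)) + 1) = sqrt((2 - 30) + 1) = sqrt(-28 + 1) = sqrt(-27) = 3*I*sqrt(3))
t(Y)*k(-31) = (3*I*sqrt(3))*(-16) = -48*I*sqrt(3)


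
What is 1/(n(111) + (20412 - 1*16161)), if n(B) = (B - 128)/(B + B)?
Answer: 222/943705 ≈ 0.00023524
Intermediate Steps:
n(B) = (-128 + B)/(2*B) (n(B) = (-128 + B)/((2*B)) = (-128 + B)*(1/(2*B)) = (-128 + B)/(2*B))
1/(n(111) + (20412 - 1*16161)) = 1/((½)*(-128 + 111)/111 + (20412 - 1*16161)) = 1/((½)*(1/111)*(-17) + (20412 - 16161)) = 1/(-17/222 + 4251) = 1/(943705/222) = 222/943705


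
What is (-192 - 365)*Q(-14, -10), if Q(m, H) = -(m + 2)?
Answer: -6684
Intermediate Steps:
Q(m, H) = -2 - m (Q(m, H) = -(2 + m) = -2 - m)
(-192 - 365)*Q(-14, -10) = (-192 - 365)*(-2 - 1*(-14)) = -557*(-2 + 14) = -557*12 = -6684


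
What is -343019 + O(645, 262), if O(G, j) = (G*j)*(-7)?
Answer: -1525949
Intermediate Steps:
O(G, j) = -7*G*j
-343019 + O(645, 262) = -343019 - 7*645*262 = -343019 - 1182930 = -1525949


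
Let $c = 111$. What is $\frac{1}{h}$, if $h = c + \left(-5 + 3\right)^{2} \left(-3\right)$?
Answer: $\frac{1}{99} \approx 0.010101$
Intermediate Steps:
$h = 99$ ($h = 111 + \left(-5 + 3\right)^{2} \left(-3\right) = 111 + \left(-2\right)^{2} \left(-3\right) = 111 + 4 \left(-3\right) = 111 - 12 = 99$)
$\frac{1}{h} = \frac{1}{99}$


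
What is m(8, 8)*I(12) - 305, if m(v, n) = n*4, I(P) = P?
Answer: 79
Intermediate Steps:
m(v, n) = 4*n
m(8, 8)*I(12) - 305 = (4*8)*12 - 305 = 32*12 - 305 = 384 - 305 = 79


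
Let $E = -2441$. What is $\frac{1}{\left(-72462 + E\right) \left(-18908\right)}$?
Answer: $\frac{1}{1416265924} \approx 7.0608 \cdot 10^{-10}$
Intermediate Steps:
$\frac{1}{\left(-72462 + E\right) \left(-18908\right)} = \frac{1}{\left(-72462 - 2441\right) \left(-18908\right)} = \frac{1}{-74903} \left(- \frac{1}{18908}\right) = \left(- \frac{1}{74903}\right) \left(- \frac{1}{18908}\right) = \frac{1}{1416265924}$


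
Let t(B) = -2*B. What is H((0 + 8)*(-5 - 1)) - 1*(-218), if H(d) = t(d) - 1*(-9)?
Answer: 323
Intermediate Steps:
H(d) = 9 - 2*d (H(d) = -2*d - 1*(-9) = -2*d + 9 = 9 - 2*d)
H((0 + 8)*(-5 - 1)) - 1*(-218) = (9 - 2*(0 + 8)*(-5 - 1)) - 1*(-218) = (9 - 16*(-6)) + 218 = (9 - 2*(-48)) + 218 = (9 + 96) + 218 = 105 + 218 = 323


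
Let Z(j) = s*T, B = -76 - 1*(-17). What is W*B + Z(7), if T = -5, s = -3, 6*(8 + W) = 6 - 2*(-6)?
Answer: 310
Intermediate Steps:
W = -5 (W = -8 + (6 - 2*(-6))/6 = -8 + (6 + 12)/6 = -8 + (⅙)*18 = -8 + 3 = -5)
B = -59 (B = -76 + 17 = -59)
Z(j) = 15 (Z(j) = -3*(-5) = 15)
W*B + Z(7) = -5*(-59) + 15 = 295 + 15 = 310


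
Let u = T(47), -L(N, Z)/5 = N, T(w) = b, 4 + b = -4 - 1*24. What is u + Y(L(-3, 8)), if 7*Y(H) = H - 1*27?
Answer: -236/7 ≈ -33.714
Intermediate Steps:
b = -32 (b = -4 + (-4 - 1*24) = -4 + (-4 - 24) = -4 - 28 = -32)
T(w) = -32
L(N, Z) = -5*N
Y(H) = -27/7 + H/7 (Y(H) = (H - 1*27)/7 = (H - 27)/7 = (-27 + H)/7 = -27/7 + H/7)
u = -32
u + Y(L(-3, 8)) = -32 + (-27/7 + (-5*(-3))/7) = -32 + (-27/7 + (⅐)*15) = -32 + (-27/7 + 15/7) = -32 - 12/7 = -236/7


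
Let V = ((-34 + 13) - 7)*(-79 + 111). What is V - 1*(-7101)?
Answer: 6205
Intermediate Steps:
V = -896 (V = (-21 - 7)*32 = -28*32 = -896)
V - 1*(-7101) = -896 - 1*(-7101) = -896 + 7101 = 6205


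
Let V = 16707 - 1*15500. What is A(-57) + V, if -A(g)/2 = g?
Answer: 1321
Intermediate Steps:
A(g) = -2*g
V = 1207 (V = 16707 - 15500 = 1207)
A(-57) + V = -2*(-57) + 1207 = 114 + 1207 = 1321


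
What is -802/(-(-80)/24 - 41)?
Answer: 2406/113 ≈ 21.292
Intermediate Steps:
-802/(-(-80)/24 - 41) = -802/(-20*(-⅙) - 41) = -802/(10/3 - 41) = -802/(-113/3) = -802*(-3/113) = 2406/113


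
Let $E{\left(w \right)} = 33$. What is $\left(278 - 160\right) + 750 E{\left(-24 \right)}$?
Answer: $24868$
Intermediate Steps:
$\left(278 - 160\right) + 750 E{\left(-24 \right)} = \left(278 - 160\right) + 750 \cdot 33 = \left(278 - 160\right) + 24750 = 118 + 24750 = 24868$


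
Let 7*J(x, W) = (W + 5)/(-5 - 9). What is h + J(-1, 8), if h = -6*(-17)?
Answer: 9983/98 ≈ 101.87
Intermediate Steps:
J(x, W) = -5/98 - W/98 (J(x, W) = ((W + 5)/(-5 - 9))/7 = ((5 + W)/(-14))/7 = ((5 + W)*(-1/14))/7 = (-5/14 - W/14)/7 = -5/98 - W/98)
h = 102
h + J(-1, 8) = 102 + (-5/98 - 1/98*8) = 102 + (-5/98 - 4/49) = 102 - 13/98 = 9983/98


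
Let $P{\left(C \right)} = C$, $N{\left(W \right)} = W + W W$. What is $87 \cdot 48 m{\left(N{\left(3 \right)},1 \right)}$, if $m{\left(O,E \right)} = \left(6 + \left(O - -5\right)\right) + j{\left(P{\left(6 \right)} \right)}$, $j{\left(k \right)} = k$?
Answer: $121104$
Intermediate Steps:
$N{\left(W \right)} = W + W^{2}$
$m{\left(O,E \right)} = 17 + O$ ($m{\left(O,E \right)} = \left(6 + \left(O - -5\right)\right) + 6 = \left(6 + \left(O + 5\right)\right) + 6 = \left(6 + \left(5 + O\right)\right) + 6 = \left(11 + O\right) + 6 = 17 + O$)
$87 \cdot 48 m{\left(N{\left(3 \right)},1 \right)} = 87 \cdot 48 \left(17 + 3 \left(1 + 3\right)\right) = 4176 \left(17 + 3 \cdot 4\right) = 4176 \left(17 + 12\right) = 4176 \cdot 29 = 121104$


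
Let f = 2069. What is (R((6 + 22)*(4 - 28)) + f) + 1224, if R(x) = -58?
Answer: 3235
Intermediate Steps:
(R((6 + 22)*(4 - 28)) + f) + 1224 = (-58 + 2069) + 1224 = 2011 + 1224 = 3235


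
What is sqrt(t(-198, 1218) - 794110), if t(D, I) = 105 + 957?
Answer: 2*I*sqrt(198262) ≈ 890.53*I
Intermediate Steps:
t(D, I) = 1062
sqrt(t(-198, 1218) - 794110) = sqrt(1062 - 794110) = sqrt(-793048) = 2*I*sqrt(198262)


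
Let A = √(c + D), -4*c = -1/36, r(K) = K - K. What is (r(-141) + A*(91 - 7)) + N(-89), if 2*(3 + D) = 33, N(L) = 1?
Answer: 1 + 7*√1945 ≈ 309.71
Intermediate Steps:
r(K) = 0
D = 27/2 (D = -3 + (½)*33 = -3 + 33/2 = 27/2 ≈ 13.500)
c = 1/144 (c = -(-1)/(4*36) = -¼*(-1/36) = 1/144 ≈ 0.0069444)
A = √1945/12 (A = √(1/144 + 27/2) = √(1945/144) = √1945/12 ≈ 3.6752)
(r(-141) + A*(91 - 7)) + N(-89) = (0 + (√1945/12)*(91 - 7)) + 1 = (0 + (√1945/12)*84) + 1 = (0 + 7*√1945) + 1 = 7*√1945 + 1 = 1 + 7*√1945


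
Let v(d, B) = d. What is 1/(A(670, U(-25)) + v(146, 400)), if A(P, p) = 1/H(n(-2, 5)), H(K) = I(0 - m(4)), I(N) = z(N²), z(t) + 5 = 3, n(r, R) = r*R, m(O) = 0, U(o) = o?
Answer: 2/291 ≈ 0.0068729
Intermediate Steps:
n(r, R) = R*r
z(t) = -2 (z(t) = -5 + 3 = -2)
I(N) = -2
H(K) = -2
A(P, p) = -½ (A(P, p) = 1/(-2) = -½)
1/(A(670, U(-25)) + v(146, 400)) = 1/(-½ + 146) = 1/(291/2) = 2/291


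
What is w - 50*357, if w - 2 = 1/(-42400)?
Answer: -756755201/42400 ≈ -17848.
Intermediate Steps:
w = 84799/42400 (w = 2 + 1/(-42400) = 2 - 1/42400 = 84799/42400 ≈ 2.0000)
w - 50*357 = 84799/42400 - 50*357 = 84799/42400 - 1*17850 = 84799/42400 - 17850 = -756755201/42400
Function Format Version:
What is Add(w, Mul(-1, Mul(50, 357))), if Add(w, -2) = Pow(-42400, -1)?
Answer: Rational(-756755201, 42400) ≈ -17848.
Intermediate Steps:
w = Rational(84799, 42400) (w = Add(2, Pow(-42400, -1)) = Add(2, Rational(-1, 42400)) = Rational(84799, 42400) ≈ 2.0000)
Add(w, Mul(-1, Mul(50, 357))) = Add(Rational(84799, 42400), Mul(-1, Mul(50, 357))) = Add(Rational(84799, 42400), Mul(-1, 17850)) = Add(Rational(84799, 42400), -17850) = Rational(-756755201, 42400)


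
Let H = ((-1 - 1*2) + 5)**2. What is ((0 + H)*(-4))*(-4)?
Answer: 64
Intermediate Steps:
H = 4 (H = ((-1 - 2) + 5)**2 = (-3 + 5)**2 = 2**2 = 4)
((0 + H)*(-4))*(-4) = ((0 + 4)*(-4))*(-4) = (4*(-4))*(-4) = -16*(-4) = 64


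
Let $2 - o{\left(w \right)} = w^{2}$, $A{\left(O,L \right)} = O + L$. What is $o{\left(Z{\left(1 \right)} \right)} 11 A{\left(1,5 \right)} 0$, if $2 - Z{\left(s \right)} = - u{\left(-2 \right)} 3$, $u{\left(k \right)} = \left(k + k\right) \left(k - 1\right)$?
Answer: $0$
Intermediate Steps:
$u{\left(k \right)} = 2 k \left(-1 + k\right)$
$A{\left(O,L \right)} = L + O$
$Z{\left(s \right)} = 38$ ($Z{\left(s \right)} = 2 - - 2 \left(-2\right) \left(-1 - 2\right) 3 = 2 - - 2 \left(-2\right) \left(-3\right) 3 = 2 - - 12 \cdot 3 = 2 - \left(-1\right) 36 = 2 - -36 = 2 + 36 = 38$)
$o{\left(w \right)} = 2 - w^{2}$
$o{\left(Z{\left(1 \right)} \right)} 11 A{\left(1,5 \right)} 0 = \left(2 - 38^{2}\right) 11 \left(5 + 1\right) 0 = \left(2 - 1444\right) 11 \cdot 6 \cdot 0 = \left(2 - 1444\right) 66 \cdot 0 = \left(-1442\right) 0 = 0$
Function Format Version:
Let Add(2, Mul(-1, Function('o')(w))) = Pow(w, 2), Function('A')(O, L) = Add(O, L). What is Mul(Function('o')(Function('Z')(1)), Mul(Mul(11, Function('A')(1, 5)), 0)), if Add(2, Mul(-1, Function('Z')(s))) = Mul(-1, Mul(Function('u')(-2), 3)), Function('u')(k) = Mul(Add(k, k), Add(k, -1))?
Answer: 0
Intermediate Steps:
Function('u')(k) = Mul(2, k, Add(-1, k)) (Function('u')(k) = Mul(Mul(2, k), Add(-1, k)) = Mul(2, k, Add(-1, k)))
Function('A')(O, L) = Add(L, O)
Function('Z')(s) = 38 (Function('Z')(s) = Add(2, Mul(-1, Mul(-1, Mul(Mul(2, -2, Add(-1, -2)), 3)))) = Add(2, Mul(-1, Mul(-1, Mul(Mul(2, -2, -3), 3)))) = Add(2, Mul(-1, Mul(-1, Mul(12, 3)))) = Add(2, Mul(-1, Mul(-1, 36))) = Add(2, Mul(-1, -36)) = Add(2, 36) = 38)
Function('o')(w) = Add(2, Mul(-1, Pow(w, 2)))
Mul(Function('o')(Function('Z')(1)), Mul(Mul(11, Function('A')(1, 5)), 0)) = Mul(Add(2, Mul(-1, Pow(38, 2))), Mul(Mul(11, Add(5, 1)), 0)) = Mul(Add(2, Mul(-1, 1444)), Mul(Mul(11, 6), 0)) = Mul(Add(2, -1444), Mul(66, 0)) = Mul(-1442, 0) = 0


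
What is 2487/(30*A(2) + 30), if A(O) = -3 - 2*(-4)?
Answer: 829/60 ≈ 13.817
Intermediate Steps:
A(O) = 5 (A(O) = -3 + 8 = 5)
2487/(30*A(2) + 30) = 2487/(30*5 + 30) = 2487/(150 + 30) = 2487/180 = 2487*(1/180) = 829/60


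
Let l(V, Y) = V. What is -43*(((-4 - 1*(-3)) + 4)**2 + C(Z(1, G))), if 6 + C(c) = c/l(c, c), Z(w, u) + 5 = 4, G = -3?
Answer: -172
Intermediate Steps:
Z(w, u) = -1 (Z(w, u) = -5 + 4 = -1)
C(c) = -5 (C(c) = -6 + c/c = -6 + 1 = -5)
-43*(((-4 - 1*(-3)) + 4)**2 + C(Z(1, G))) = -43*(((-4 - 1*(-3)) + 4)**2 - 5) = -43*(((-4 + 3) + 4)**2 - 5) = -43*((-1 + 4)**2 - 5) = -43*(3**2 - 5) = -43*(9 - 5) = -43*4 = -172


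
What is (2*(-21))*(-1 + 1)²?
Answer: 0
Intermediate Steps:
(2*(-21))*(-1 + 1)² = -42*0² = -42*0 = 0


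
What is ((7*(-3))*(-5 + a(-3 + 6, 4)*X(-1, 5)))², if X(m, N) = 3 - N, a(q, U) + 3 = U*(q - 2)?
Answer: 21609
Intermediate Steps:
a(q, U) = -3 + U*(-2 + q) (a(q, U) = -3 + U*(q - 2) = -3 + U*(-2 + q))
((7*(-3))*(-5 + a(-3 + 6, 4)*X(-1, 5)))² = ((7*(-3))*(-5 + (-3 - 2*4 + 4*(-3 + 6))*(3 - 1*5)))² = (-21*(-5 + (-3 - 8 + 4*3)*(3 - 5)))² = (-21*(-5 + (-3 - 8 + 12)*(-2)))² = (-21*(-5 + 1*(-2)))² = (-21*(-5 - 2))² = (-21*(-7))² = 147² = 21609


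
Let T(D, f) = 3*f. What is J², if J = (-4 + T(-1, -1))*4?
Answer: 784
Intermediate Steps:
J = -28 (J = (-4 + 3*(-1))*4 = (-4 - 3)*4 = -7*4 = -28)
J² = (-28)² = 784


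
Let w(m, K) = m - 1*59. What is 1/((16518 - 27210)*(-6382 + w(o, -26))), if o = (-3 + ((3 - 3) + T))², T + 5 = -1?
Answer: 1/68001120 ≈ 1.4706e-8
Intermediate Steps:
T = -6 (T = -5 - 1 = -6)
o = 81 (o = (-3 + ((3 - 3) - 6))² = (-3 + (0 - 6))² = (-3 - 6)² = (-9)² = 81)
w(m, K) = -59 + m (w(m, K) = m - 59 = -59 + m)
1/((16518 - 27210)*(-6382 + w(o, -26))) = 1/((16518 - 27210)*(-6382 + (-59 + 81))) = 1/(-10692*(-6382 + 22)) = 1/(-10692*(-6360)) = 1/68001120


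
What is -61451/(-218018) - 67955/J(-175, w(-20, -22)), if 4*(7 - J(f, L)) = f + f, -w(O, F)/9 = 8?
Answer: -29619212141/41205402 ≈ -718.82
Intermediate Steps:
w(O, F) = -72 (w(O, F) = -9*8 = -72)
J(f, L) = 7 - f/2 (J(f, L) = 7 - (f + f)/4 = 7 - f/2)
-61451/(-218018) - 67955/J(-175, w(-20, -22)) = -61451/(-218018) - 67955/(7 - ½*(-175)) = -61451*(-1/218018) - 67955/(7 + 175/2) = 61451/218018 - 67955/189/2 = 61451/218018 - 67955*2/189 = 61451/218018 - 135910/189 = -29619212141/41205402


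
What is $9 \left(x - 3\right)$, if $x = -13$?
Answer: $-144$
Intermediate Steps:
$9 \left(x - 3\right) = 9 \left(-13 - 3\right) = 9 \left(-16\right) = -144$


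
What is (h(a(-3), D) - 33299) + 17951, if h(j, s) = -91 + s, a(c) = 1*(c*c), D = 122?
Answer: -15317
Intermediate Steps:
a(c) = c² (a(c) = 1*c² = c²)
(h(a(-3), D) - 33299) + 17951 = ((-91 + 122) - 33299) + 17951 = (31 - 33299) + 17951 = -33268 + 17951 = -15317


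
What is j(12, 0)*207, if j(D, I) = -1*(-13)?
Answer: 2691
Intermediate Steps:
j(D, I) = 13
j(12, 0)*207 = 13*207 = 2691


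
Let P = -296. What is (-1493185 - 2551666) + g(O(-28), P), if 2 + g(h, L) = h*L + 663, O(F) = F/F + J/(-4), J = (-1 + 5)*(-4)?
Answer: -4045670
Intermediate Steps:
J = -16 (J = 4*(-4) = -16)
O(F) = 5 (O(F) = F/F - 16/(-4) = 1 - 16*(-¼) = 1 + 4 = 5)
g(h, L) = 661 + L*h (g(h, L) = -2 + (h*L + 663) = -2 + (L*h + 663) = -2 + (663 + L*h) = 661 + L*h)
(-1493185 - 2551666) + g(O(-28), P) = (-1493185 - 2551666) + (661 - 296*5) = -4044851 + (661 - 1480) = -4044851 - 819 = -4045670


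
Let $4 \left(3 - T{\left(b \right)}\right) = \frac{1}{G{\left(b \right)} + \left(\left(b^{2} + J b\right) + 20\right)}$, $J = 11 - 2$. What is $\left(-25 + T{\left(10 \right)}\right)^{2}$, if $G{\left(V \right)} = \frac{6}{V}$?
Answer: $\frac{8587543561}{17740944} \approx 484.05$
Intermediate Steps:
$J = 9$ ($J = 11 - 2 = 9$)
$T{\left(b \right)} = 3 - \frac{1}{4 \left(20 + b^{2} + \frac{6}{b} + 9 b\right)}$ ($T{\left(b \right)} = 3 - \frac{1}{4 \left(\frac{6}{b} + \left(\left(b^{2} + 9 b\right) + 20\right)\right)} = 3 - \frac{1}{4 \left(\frac{6}{b} + \left(20 + b^{2} + 9 b\right)\right)} = 3 - \frac{1}{4 \left(20 + b^{2} + \frac{6}{b} + 9 b\right)}$)
$\left(-25 + T{\left(10 \right)}\right)^{2} = \left(-25 + \frac{72 + 10 \left(239 + 12 \cdot 10^{2} + 108 \cdot 10\right)}{4 \left(6 + 10 \left(20 + 10^{2} + 9 \cdot 10\right)\right)}\right)^{2} = \left(-25 + \frac{72 + 10 \left(239 + 12 \cdot 100 + 1080\right)}{4 \left(6 + 10 \left(20 + 100 + 90\right)\right)}\right)^{2} = \left(-25 + \frac{72 + 10 \left(239 + 1200 + 1080\right)}{4 \left(6 + 10 \cdot 210\right)}\right)^{2} = \left(-25 + \frac{72 + 10 \cdot 2519}{4 \left(6 + 2100\right)}\right)^{2} = \left(-25 + \frac{72 + 25190}{4 \cdot 2106}\right)^{2} = \left(-25 + \frac{1}{4} \cdot \frac{1}{2106} \cdot 25262\right)^{2} = \left(-25 + \frac{12631}{4212}\right)^{2} = \left(- \frac{92669}{4212}\right)^{2} = \frac{8587543561}{17740944}$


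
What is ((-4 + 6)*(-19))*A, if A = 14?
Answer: -532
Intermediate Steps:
((-4 + 6)*(-19))*A = ((-4 + 6)*(-19))*14 = (2*(-19))*14 = -38*14 = -532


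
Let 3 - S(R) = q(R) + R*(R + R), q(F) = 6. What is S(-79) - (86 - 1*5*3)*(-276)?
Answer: 7111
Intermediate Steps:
S(R) = -3 - 2*R² (S(R) = 3 - (6 + R*(R + R)) = 3 - (6 + R*(2*R)) = 3 - (6 + 2*R²) = 3 + (-6 - 2*R²) = -3 - 2*R²)
S(-79) - (86 - 1*5*3)*(-276) = (-3 - 2*(-79)²) - (86 - 1*5*3)*(-276) = (-3 - 2*6241) - (86 - 5*3)*(-276) = (-3 - 12482) - (86 - 15)*(-276) = -12485 - 71*(-276) = -12485 - 1*(-19596) = -12485 + 19596 = 7111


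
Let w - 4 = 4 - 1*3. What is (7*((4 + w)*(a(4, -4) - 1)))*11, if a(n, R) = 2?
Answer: 693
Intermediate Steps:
w = 5 (w = 4 + (4 - 1*3) = 4 + (4 - 3) = 4 + 1 = 5)
(7*((4 + w)*(a(4, -4) - 1)))*11 = (7*((4 + 5)*(2 - 1)))*11 = (7*(9*1))*11 = (7*9)*11 = 63*11 = 693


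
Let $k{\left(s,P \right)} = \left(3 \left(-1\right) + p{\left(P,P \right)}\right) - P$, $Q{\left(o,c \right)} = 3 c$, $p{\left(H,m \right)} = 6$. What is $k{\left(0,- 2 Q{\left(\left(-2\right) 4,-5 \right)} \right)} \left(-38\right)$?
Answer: $1026$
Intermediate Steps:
$k{\left(s,P \right)} = 3 - P$ ($k{\left(s,P \right)} = \left(3 \left(-1\right) + 6\right) - P = \left(-3 + 6\right) - P = 3 - P$)
$k{\left(0,- 2 Q{\left(\left(-2\right) 4,-5 \right)} \right)} \left(-38\right) = \left(3 - - 2 \cdot 3 \left(-5\right)\right) \left(-38\right) = \left(3 - \left(-2\right) \left(-15\right)\right) \left(-38\right) = \left(3 - 30\right) \left(-38\right) = \left(-27\right) \left(-38\right) = 1026$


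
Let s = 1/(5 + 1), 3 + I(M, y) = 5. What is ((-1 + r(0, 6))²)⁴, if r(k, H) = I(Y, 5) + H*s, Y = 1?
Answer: 256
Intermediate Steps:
I(M, y) = 2 (I(M, y) = -3 + 5 = 2)
s = ⅙ (s = 1/6 = ⅙ ≈ 0.16667)
r(k, H) = 2 + H/6 (r(k, H) = 2 + H*(⅙) = 2 + H/6)
((-1 + r(0, 6))²)⁴ = ((-1 + (2 + (⅙)*6))²)⁴ = ((-1 + (2 + 1))²)⁴ = ((-1 + 3)²)⁴ = (2²)⁴ = 4⁴ = 256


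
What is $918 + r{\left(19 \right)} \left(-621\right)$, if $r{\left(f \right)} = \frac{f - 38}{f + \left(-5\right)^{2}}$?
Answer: $\frac{52191}{44} \approx 1186.2$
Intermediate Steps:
$r{\left(f \right)} = \frac{-38 + f}{25 + f}$ ($r{\left(f \right)} = \frac{-38 + f}{f + 25} = \frac{-38 + f}{25 + f}$)
$918 + r{\left(19 \right)} \left(-621\right) = 918 + \frac{-38 + 19}{25 + 19} \left(-621\right) = 918 + \frac{1}{44} \left(-19\right) \left(-621\right) = 918 - - \frac{11799}{44} = 918 + \frac{11799}{44} = \frac{52191}{44}$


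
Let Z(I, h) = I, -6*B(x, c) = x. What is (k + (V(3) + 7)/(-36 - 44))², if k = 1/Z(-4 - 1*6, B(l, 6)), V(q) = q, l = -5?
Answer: 81/1600 ≈ 0.050625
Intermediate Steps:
B(x, c) = -x/6
k = -⅒ (k = 1/(-4 - 1*6) = 1/(-4 - 6) = 1/(-10) = -⅒ ≈ -0.10000)
(k + (V(3) + 7)/(-36 - 44))² = (-⅒ + (3 + 7)/(-36 - 44))² = (-⅒ + 10/(-80))² = (-⅒ + 10*(-1/80))² = (-⅒ - ⅛)² = (-9/40)² = 81/1600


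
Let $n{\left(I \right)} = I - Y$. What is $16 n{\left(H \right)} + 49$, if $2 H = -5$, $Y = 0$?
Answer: $9$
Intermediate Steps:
$H = - \frac{5}{2}$ ($H = \frac{1}{2} \left(-5\right) = - \frac{5}{2} \approx -2.5$)
$n{\left(I \right)} = I$ ($n{\left(I \right)} = I - 0 = I + 0 = I$)
$16 n{\left(H \right)} + 49 = 16 \left(- \frac{5}{2}\right) + 49 = -40 + 49 = 9$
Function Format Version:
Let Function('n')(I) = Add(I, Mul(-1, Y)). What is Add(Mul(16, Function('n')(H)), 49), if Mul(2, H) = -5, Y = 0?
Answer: 9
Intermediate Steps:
H = Rational(-5, 2) (H = Mul(Rational(1, 2), -5) = Rational(-5, 2) ≈ -2.5000)
Function('n')(I) = I (Function('n')(I) = Add(I, Mul(-1, 0)) = Add(I, 0) = I)
Add(Mul(16, Function('n')(H)), 49) = Add(Mul(16, Rational(-5, 2)), 49) = Add(-40, 49) = 9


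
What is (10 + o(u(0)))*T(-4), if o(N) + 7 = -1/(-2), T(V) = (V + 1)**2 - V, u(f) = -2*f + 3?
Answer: 91/2 ≈ 45.500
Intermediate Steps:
u(f) = 3 - 2*f
T(V) = (1 + V)**2 - V
o(N) = -13/2 (o(N) = -7 - 1/(-2) = -7 - 1*(-1/2) = -7 + 1/2 = -13/2)
(10 + o(u(0)))*T(-4) = (10 - 13/2)*((1 - 4)**2 - 1*(-4)) = 7*((-3)**2 + 4)/2 = 7*(9 + 4)/2 = (7/2)*13 = 91/2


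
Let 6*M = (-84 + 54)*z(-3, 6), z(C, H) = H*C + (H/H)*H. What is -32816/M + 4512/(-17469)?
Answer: -15931484/29115 ≈ -547.19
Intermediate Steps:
z(C, H) = H + C*H (z(C, H) = C*H + 1*H = C*H + H = H + C*H)
M = 60 (M = ((-84 + 54)*(6*(1 - 3)))/6 = (-180*(-2))/6 = (-30*(-12))/6 = (⅙)*360 = 60)
-32816/M + 4512/(-17469) = -32816/60 + 4512/(-17469) = -32816*1/60 + 4512*(-1/17469) = -8204/15 - 1504/5823 = -15931484/29115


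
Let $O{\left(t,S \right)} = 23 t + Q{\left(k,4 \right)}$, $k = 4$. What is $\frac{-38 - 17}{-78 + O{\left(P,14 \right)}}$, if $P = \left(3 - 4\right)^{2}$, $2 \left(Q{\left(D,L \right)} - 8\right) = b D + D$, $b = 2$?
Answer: $\frac{55}{41} \approx 1.3415$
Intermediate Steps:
$Q{\left(D,L \right)} = 8 + \frac{3 D}{2}$ ($Q{\left(D,L \right)} = 8 + \frac{2 D + D}{2} = 8 + \frac{3 D}{2}$)
$P = 1$ ($P = \left(-1\right)^{2} = 1$)
$O{\left(t,S \right)} = 14 + 23 t$ ($O{\left(t,S \right)} = 23 t + \left(8 + \frac{3}{2} \cdot 4\right) = 23 t + \left(8 + 6\right) = 23 t + 14 = 14 + 23 t$)
$\frac{-38 - 17}{-78 + O{\left(P,14 \right)}} = \frac{-38 - 17}{-78 + \left(14 + 23 \cdot 1\right)} = - \frac{55}{-78 + \left(14 + 23\right)} = - \frac{55}{-78 + 37} = - \frac{55}{-41} = \left(-55\right) \left(- \frac{1}{41}\right) = \frac{55}{41}$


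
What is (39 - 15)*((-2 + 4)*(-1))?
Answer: -48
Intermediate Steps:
(39 - 15)*((-2 + 4)*(-1)) = 24*(2*(-1)) = 24*(-2) = -48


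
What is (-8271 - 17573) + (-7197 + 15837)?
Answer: -17204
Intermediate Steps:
(-8271 - 17573) + (-7197 + 15837) = -25844 + 8640 = -17204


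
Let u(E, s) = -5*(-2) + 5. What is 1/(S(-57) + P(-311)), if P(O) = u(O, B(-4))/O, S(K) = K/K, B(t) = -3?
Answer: 311/296 ≈ 1.0507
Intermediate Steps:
u(E, s) = 15 (u(E, s) = 10 + 5 = 15)
S(K) = 1
P(O) = 15/O
1/(S(-57) + P(-311)) = 1/(1 + 15/(-311)) = 1/(1 + 15*(-1/311)) = 1/(1 - 15/311) = 1/(296/311) = 311/296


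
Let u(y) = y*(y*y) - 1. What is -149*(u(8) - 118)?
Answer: -58557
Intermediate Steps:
u(y) = -1 + y³ (u(y) = y*y² - 1 = y³ - 1 = -1 + y³)
-149*(u(8) - 118) = -149*((-1 + 8³) - 118) = -149*((-1 + 512) - 118) = -149*(511 - 118) = -149*393 = -58557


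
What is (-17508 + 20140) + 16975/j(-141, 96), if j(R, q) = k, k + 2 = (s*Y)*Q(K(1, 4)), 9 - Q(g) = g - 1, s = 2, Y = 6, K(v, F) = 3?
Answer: 232799/82 ≈ 2839.0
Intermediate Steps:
Q(g) = 10 - g (Q(g) = 9 - (g - 1) = 9 - (-1 + g) = 9 + (1 - g) = 10 - g)
k = 82 (k = -2 + (2*6)*(10 - 1*3) = -2 + 12*(10 - 3) = -2 + 12*7 = -2 + 84 = 82)
j(R, q) = 82
(-17508 + 20140) + 16975/j(-141, 96) = (-17508 + 20140) + 16975/82 = 2632 + 16975*(1/82) = 2632 + 16975/82 = 232799/82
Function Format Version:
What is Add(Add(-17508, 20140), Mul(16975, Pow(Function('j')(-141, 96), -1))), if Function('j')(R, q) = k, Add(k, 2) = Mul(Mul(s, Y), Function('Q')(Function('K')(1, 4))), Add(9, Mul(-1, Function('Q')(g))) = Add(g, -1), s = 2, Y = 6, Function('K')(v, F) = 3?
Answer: Rational(232799, 82) ≈ 2839.0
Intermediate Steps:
Function('Q')(g) = Add(10, Mul(-1, g)) (Function('Q')(g) = Add(9, Mul(-1, Add(g, -1))) = Add(9, Mul(-1, Add(-1, g))) = Add(9, Add(1, Mul(-1, g))) = Add(10, Mul(-1, g)))
k = 82 (k = Add(-2, Mul(Mul(2, 6), Add(10, Mul(-1, 3)))) = Add(-2, Mul(12, Add(10, -3))) = Add(-2, Mul(12, 7)) = Add(-2, 84) = 82)
Function('j')(R, q) = 82
Add(Add(-17508, 20140), Mul(16975, Pow(Function('j')(-141, 96), -1))) = Add(Add(-17508, 20140), Mul(16975, Pow(82, -1))) = Add(2632, Mul(16975, Rational(1, 82))) = Add(2632, Rational(16975, 82)) = Rational(232799, 82)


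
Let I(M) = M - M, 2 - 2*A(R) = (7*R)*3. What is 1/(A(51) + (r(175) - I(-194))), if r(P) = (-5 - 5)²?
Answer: -2/869 ≈ -0.0023015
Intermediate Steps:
A(R) = 1 - 21*R/2 (A(R) = 1 - 7*R*3/2 = 1 - 21*R/2)
I(M) = 0
r(P) = 100 (r(P) = (-10)² = 100)
1/(A(51) + (r(175) - I(-194))) = 1/((1 - 21/2*51) + (100 - 1*0)) = 1/((1 - 1071/2) + (100 + 0)) = 1/(-1069/2 + 100) = 1/(-869/2) = -2/869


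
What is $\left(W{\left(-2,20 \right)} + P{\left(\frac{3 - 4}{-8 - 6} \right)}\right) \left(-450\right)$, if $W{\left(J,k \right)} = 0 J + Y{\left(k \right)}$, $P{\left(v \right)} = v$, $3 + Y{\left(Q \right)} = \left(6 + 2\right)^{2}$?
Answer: $- \frac{192375}{7} \approx -27482.0$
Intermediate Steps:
$Y{\left(Q \right)} = 61$ ($Y{\left(Q \right)} = -3 + \left(6 + 2\right)^{2} = -3 + 8^{2} = -3 + 64 = 61$)
$W{\left(J,k \right)} = 61$ ($W{\left(J,k \right)} = 0 J + 61 = 0 + 61 = 61$)
$\left(W{\left(-2,20 \right)} + P{\left(\frac{3 - 4}{-8 - 6} \right)}\right) \left(-450\right) = \left(61 + \frac{3 - 4}{-8 - 6}\right) \left(-450\right) = \left(61 - \frac{1}{-14}\right) \left(-450\right) = \left(61 - - \frac{1}{14}\right) \left(-450\right) = \left(61 + \frac{1}{14}\right) \left(-450\right) = \frac{855}{14} \left(-450\right) = - \frac{192375}{7}$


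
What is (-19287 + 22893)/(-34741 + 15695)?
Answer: -1803/9523 ≈ -0.18933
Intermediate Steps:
(-19287 + 22893)/(-34741 + 15695) = 3606/(-19046) = 3606*(-1/19046) = -1803/9523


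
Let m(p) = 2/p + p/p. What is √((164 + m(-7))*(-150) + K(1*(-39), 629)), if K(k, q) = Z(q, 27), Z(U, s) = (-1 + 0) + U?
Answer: I*√1179878/7 ≈ 155.17*I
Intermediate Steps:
Z(U, s) = -1 + U
m(p) = 1 + 2/p (m(p) = 2/p + 1 = 1 + 2/p)
K(k, q) = -1 + q
√((164 + m(-7))*(-150) + K(1*(-39), 629)) = √((164 + (2 - 7)/(-7))*(-150) + (-1 + 629)) = √((164 - ⅐*(-5))*(-150) + 628) = √((164 + 5/7)*(-150) + 628) = √((1153/7)*(-150) + 628) = √(-172950/7 + 628) = √(-168554/7) = I*√1179878/7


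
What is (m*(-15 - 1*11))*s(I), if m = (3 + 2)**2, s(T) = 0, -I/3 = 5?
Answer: 0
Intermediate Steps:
I = -15 (I = -3*5 = -15)
m = 25 (m = 5**2 = 25)
(m*(-15 - 1*11))*s(I) = (25*(-15 - 1*11))*0 = (25*(-15 - 11))*0 = (25*(-26))*0 = -650*0 = 0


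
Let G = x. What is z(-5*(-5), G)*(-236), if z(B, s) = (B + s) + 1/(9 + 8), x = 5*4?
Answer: -180776/17 ≈ -10634.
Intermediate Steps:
x = 20
G = 20
z(B, s) = 1/17 + B + s (z(B, s) = (B + s) + 1/17 = 1/17 + B + s)
z(-5*(-5), G)*(-236) = (1/17 - 5*(-5) + 20)*(-236) = (1/17 + 25 + 20)*(-236) = (766/17)*(-236) = -180776/17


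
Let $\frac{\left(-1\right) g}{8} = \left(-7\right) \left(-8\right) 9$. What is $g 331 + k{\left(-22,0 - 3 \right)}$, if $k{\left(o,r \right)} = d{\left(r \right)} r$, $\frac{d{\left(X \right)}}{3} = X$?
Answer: $-1334565$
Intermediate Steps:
$d{\left(X \right)} = 3 X$
$k{\left(o,r \right)} = 3 r^{2}$ ($k{\left(o,r \right)} = 3 r r = 3 r^{2}$)
$g = -4032$ ($g = - 8 \left(-7\right) \left(-8\right) 9 = - 8 \cdot 56 \cdot 9 = \left(-8\right) 504 = -4032$)
$g 331 + k{\left(-22,0 - 3 \right)} = \left(-4032\right) 331 + 3 \left(0 - 3\right)^{2} = -1334592 + 3 \left(0 - 3\right)^{2} = -1334592 + 3 \left(-3\right)^{2} = -1334592 + 3 \cdot 9 = -1334592 + 27 = -1334565$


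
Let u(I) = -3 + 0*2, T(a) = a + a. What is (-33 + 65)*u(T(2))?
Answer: -96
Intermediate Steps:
T(a) = 2*a
u(I) = -3 (u(I) = -3 + 0 = -3)
(-33 + 65)*u(T(2)) = (-33 + 65)*(-3) = 32*(-3) = -96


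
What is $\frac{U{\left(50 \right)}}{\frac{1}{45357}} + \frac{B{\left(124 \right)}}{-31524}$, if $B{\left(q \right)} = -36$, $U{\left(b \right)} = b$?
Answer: $\frac{5957641953}{2627} \approx 2.2678 \cdot 10^{6}$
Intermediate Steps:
$\frac{U{\left(50 \right)}}{\frac{1}{45357}} + \frac{B{\left(124 \right)}}{-31524} = \frac{50}{\frac{1}{45357}} - \frac{36}{-31524} = 50 \frac{1}{\frac{1}{45357}} - - \frac{3}{2627} = 50 \cdot 45357 + \frac{3}{2627} = 2267850 + \frac{3}{2627} = \frac{5957641953}{2627}$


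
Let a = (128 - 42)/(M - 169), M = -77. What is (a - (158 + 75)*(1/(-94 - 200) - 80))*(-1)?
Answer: -224691899/12054 ≈ -18640.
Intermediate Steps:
a = -43/123 (a = (128 - 42)/(-77 - 169) = 86/(-246) = 86*(-1/246) = -43/123 ≈ -0.34959)
(a - (158 + 75)*(1/(-94 - 200) - 80))*(-1) = (-43/123 - (158 + 75)*(1/(-94 - 200) - 80))*(-1) = (-43/123 - 233*(1/(-294) - 80))*(-1) = (-43/123 - 233*(-1/294 - 80))*(-1) = (-43/123 - 233*(-23521)/294)*(-1) = (-43/123 - 1*(-5480393/294))*(-1) = (-43/123 + 5480393/294)*(-1) = (224691899/12054)*(-1) = -224691899/12054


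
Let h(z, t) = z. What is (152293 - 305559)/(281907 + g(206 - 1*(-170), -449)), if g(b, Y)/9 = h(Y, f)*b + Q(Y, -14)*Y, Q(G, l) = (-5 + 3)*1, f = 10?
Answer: 153266/1229427 ≈ 0.12466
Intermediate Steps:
Q(G, l) = -2 (Q(G, l) = -2*1 = -2)
g(b, Y) = -18*Y + 9*Y*b (g(b, Y) = 9*(Y*b - 2*Y) = 9*(-2*Y + Y*b) = -18*Y + 9*Y*b)
(152293 - 305559)/(281907 + g(206 - 1*(-170), -449)) = (152293 - 305559)/(281907 + 9*(-449)*(-2 + (206 - 1*(-170)))) = -153266/(281907 + 9*(-449)*(-2 + (206 + 170))) = -153266/(281907 + 9*(-449)*(-2 + 376)) = -153266/(281907 + 9*(-449)*374) = -153266/(281907 - 1511334) = -153266/(-1229427) = -153266*(-1/1229427) = 153266/1229427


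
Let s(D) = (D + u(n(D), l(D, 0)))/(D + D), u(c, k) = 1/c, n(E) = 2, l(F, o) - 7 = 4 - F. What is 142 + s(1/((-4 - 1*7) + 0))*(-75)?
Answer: 1243/4 ≈ 310.75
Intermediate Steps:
l(F, o) = 11 - F (l(F, o) = 7 + (4 - F) = 11 - F)
s(D) = (½ + D)/(2*D) (s(D) = (D + 1/2)/(D + D) = (D + ½)/((2*D)) = (½ + D)*(1/(2*D)) = (½ + D)/(2*D))
142 + s(1/((-4 - 1*7) + 0))*(-75) = 142 + ((1 + 2/((-4 - 1*7) + 0))/(4*(1/((-4 - 1*7) + 0))))*(-75) = 142 + ((1 + 2/((-4 - 7) + 0))/(4*(1/((-4 - 7) + 0))))*(-75) = 142 + ((1 + 2/(-11 + 0))/(4*(1/(-11 + 0))))*(-75) = 142 + ((1 + 2/(-11))/(4*(1/(-11))))*(-75) = 142 + ((1 + 2*(-1/11))/(4*(-1/11)))*(-75) = 142 + ((¼)*(-11)*(1 - 2/11))*(-75) = 142 + ((¼)*(-11)*(9/11))*(-75) = 142 - 9/4*(-75) = 142 + 675/4 = 1243/4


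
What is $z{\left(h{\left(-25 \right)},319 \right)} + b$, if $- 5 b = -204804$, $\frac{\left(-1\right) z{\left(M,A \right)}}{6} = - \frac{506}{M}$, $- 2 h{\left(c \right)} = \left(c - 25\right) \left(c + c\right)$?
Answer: $\frac{25598982}{625} \approx 40958.0$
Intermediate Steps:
$h{\left(c \right)} = - c \left(-25 + c\right)$ ($h{\left(c \right)} = - \frac{\left(c - 25\right) \left(c + c\right)}{2} = - \frac{\left(-25 + c\right) 2 c}{2} = - \frac{2 c \left(-25 + c\right)}{2} = - c \left(-25 + c\right)$)
$z{\left(M,A \right)} = \frac{3036}{M}$ ($z{\left(M,A \right)} = - 6 \left(- \frac{506}{M}\right) = \frac{3036}{M}$)
$b = \frac{204804}{5}$ ($b = \left(- \frac{1}{5}\right) \left(-204804\right) = \frac{204804}{5} \approx 40961.0$)
$z{\left(h{\left(-25 \right)},319 \right)} + b = \frac{3036}{\left(-25\right) \left(25 - -25\right)} + \frac{204804}{5} = \frac{3036}{\left(-25\right) \left(25 + 25\right)} + \frac{204804}{5} = \frac{3036}{\left(-25\right) 50} + \frac{204804}{5} = \frac{3036}{-1250} + \frac{204804}{5} = 3036 \left(- \frac{1}{1250}\right) + \frac{204804}{5} = - \frac{1518}{625} + \frac{204804}{5} = \frac{25598982}{625}$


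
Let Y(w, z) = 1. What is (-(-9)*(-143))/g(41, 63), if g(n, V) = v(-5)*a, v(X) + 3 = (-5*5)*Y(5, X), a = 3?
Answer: 429/28 ≈ 15.321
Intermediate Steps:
v(X) = -28 (v(X) = -3 - 5*5*1 = -3 - 25*1 = -3 - 25 = -28)
g(n, V) = -84 (g(n, V) = -28*3 = -84)
(-(-9)*(-143))/g(41, 63) = -(-9)*(-143)/(-84) = -1*1287*(-1/84) = -1287*(-1/84) = 429/28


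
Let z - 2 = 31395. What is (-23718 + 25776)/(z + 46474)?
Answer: 686/25957 ≈ 0.026428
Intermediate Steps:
z = 31397 (z = 2 + 31395 = 31397)
(-23718 + 25776)/(z + 46474) = (-23718 + 25776)/(31397 + 46474) = 2058/77871 = 2058*(1/77871) = 686/25957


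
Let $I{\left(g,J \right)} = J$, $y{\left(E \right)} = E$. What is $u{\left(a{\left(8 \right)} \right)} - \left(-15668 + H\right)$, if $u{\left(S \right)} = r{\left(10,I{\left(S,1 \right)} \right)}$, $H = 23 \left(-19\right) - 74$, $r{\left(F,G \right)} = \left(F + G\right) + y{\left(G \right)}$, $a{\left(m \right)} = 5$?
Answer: $16191$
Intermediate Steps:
$r{\left(F,G \right)} = F + 2 G$ ($r{\left(F,G \right)} = \left(F + G\right) + G = F + 2 G$)
$H = -511$ ($H = -437 - 74 = -511$)
$u{\left(S \right)} = 12$ ($u{\left(S \right)} = 10 + 2 \cdot 1 = 10 + 2 = 12$)
$u{\left(a{\left(8 \right)} \right)} - \left(-15668 + H\right) = 12 - \left(-15668 - 511\right) = 12 - -16179 = 12 + 16179 = 16191$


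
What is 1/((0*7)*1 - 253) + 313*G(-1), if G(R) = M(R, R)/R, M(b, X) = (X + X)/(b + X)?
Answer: -79190/253 ≈ -313.00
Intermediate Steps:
M(b, X) = 2*X/(X + b) (M(b, X) = (2*X)/(X + b) = 2*X/(X + b))
G(R) = 1/R (G(R) = (2*R/(R + R))/R = (2*R/((2*R)))/R = (2*R*(1/(2*R)))/R = 1/R)
1/((0*7)*1 - 253) + 313*G(-1) = 1/((0*7)*1 - 253) + 313/(-1) = 1/(0*1 - 253) + 313*(-1) = 1/(0 - 253) - 313 = 1/(-253) - 313 = -1/253 - 313 = -79190/253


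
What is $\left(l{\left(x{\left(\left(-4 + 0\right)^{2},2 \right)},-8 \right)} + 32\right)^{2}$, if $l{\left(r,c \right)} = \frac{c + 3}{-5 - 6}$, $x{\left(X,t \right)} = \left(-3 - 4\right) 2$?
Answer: $\frac{127449}{121} \approx 1053.3$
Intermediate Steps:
$x{\left(X,t \right)} = -14$ ($x{\left(X,t \right)} = \left(-7\right) 2 = -14$)
$l{\left(r,c \right)} = - \frac{3}{11} - \frac{c}{11}$ ($l{\left(r,c \right)} = \frac{3 + c}{-11} = \left(3 + c\right) \left(- \frac{1}{11}\right) = - \frac{3}{11} - \frac{c}{11}$)
$\left(l{\left(x{\left(\left(-4 + 0\right)^{2},2 \right)},-8 \right)} + 32\right)^{2} = \left(\left(- \frac{3}{11} - - \frac{8}{11}\right) + 32\right)^{2} = \left(\left(- \frac{3}{11} + \frac{8}{11}\right) + 32\right)^{2} = \left(\frac{5}{11} + 32\right)^{2} = \left(\frac{357}{11}\right)^{2} = \frac{127449}{121}$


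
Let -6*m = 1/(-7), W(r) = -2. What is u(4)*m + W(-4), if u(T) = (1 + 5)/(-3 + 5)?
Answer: -27/14 ≈ -1.9286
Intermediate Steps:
m = 1/42 (m = -⅙/(-7) = -⅙*(-⅐) = 1/42 ≈ 0.023810)
u(T) = 3 (u(T) = 6/2 = 6*(½) = 3)
u(4)*m + W(-4) = 3*(1/42) - 2 = 1/14 - 2 = -27/14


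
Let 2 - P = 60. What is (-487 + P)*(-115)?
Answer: 62675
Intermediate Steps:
P = -58 (P = 2 - 1*60 = 2 - 60 = -58)
(-487 + P)*(-115) = (-487 - 58)*(-115) = -545*(-115) = 62675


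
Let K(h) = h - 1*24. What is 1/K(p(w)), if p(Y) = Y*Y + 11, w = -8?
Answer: 1/51 ≈ 0.019608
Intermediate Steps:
p(Y) = 11 + Y² (p(Y) = Y² + 11 = 11 + Y²)
K(h) = -24 + h (K(h) = h - 24 = -24 + h)
1/K(p(w)) = 1/(-24 + (11 + (-8)²)) = 1/(-24 + (11 + 64)) = 1/(-24 + 75) = 1/51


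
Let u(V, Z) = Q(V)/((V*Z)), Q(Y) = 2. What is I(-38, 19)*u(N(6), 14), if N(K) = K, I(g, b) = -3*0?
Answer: 0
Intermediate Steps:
I(g, b) = 0
u(V, Z) = 2/(V*Z) (u(V, Z) = 2/((V*Z)) = 2*(1/(V*Z)) = 2/(V*Z))
I(-38, 19)*u(N(6), 14) = 0*(2/(6*14)) = 0*(2*(⅙)*(1/14)) = 0*(1/42) = 0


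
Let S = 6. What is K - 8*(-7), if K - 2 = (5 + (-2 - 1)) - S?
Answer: 54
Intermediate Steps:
K = -2 (K = 2 + ((5 + (-2 - 1)) - 1*6) = 2 + ((5 - 3) - 6) = 2 + (2 - 6) = 2 - 4 = -2)
K - 8*(-7) = -2 - 8*(-7) = -2 + 56 = 54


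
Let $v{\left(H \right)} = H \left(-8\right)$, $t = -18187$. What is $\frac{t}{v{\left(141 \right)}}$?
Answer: $\frac{18187}{1128} \approx 16.123$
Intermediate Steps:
$v{\left(H \right)} = - 8 H$
$\frac{t}{v{\left(141 \right)}} = - \frac{18187}{\left(-8\right) 141} = - \frac{18187}{-1128} = \left(-18187\right) \left(- \frac{1}{1128}\right) = \frac{18187}{1128}$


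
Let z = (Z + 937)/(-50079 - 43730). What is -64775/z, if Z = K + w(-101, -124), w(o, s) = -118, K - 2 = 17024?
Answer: 1215295595/3569 ≈ 3.4051e+5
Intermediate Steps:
K = 17026 (K = 2 + 17024 = 17026)
Z = 16908 (Z = 17026 - 118 = 16908)
z = -17845/93809 (z = (16908 + 937)/(-50079 - 43730) = 17845/(-93809) = 17845*(-1/93809) = -17845/93809 ≈ -0.19023)
-64775/z = -64775/(-17845/93809) = -64775*(-93809/17845) = 1215295595/3569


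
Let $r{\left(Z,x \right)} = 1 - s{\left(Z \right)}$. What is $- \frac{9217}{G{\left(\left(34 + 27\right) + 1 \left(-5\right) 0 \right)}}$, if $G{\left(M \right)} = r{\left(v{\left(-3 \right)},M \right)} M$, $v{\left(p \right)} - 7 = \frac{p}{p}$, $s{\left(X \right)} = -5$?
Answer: $- \frac{9217}{366} \approx -25.183$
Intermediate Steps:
$v{\left(p \right)} = 8$ ($v{\left(p \right)} = 7 + \frac{p}{p} = 7 + 1 = 8$)
$r{\left(Z,x \right)} = 6$ ($r{\left(Z,x \right)} = 1 - -5 = 1 + 5 = 6$)
$G{\left(M \right)} = 6 M$
$- \frac{9217}{G{\left(\left(34 + 27\right) + 1 \left(-5\right) 0 \right)}} = - \frac{9217}{6 \left(\left(34 + 27\right) + 1 \left(-5\right) 0\right)} = - \frac{9217}{6 \left(61 - 0\right)} = - \frac{9217}{6 \left(61 + 0\right)} = - \frac{9217}{6 \cdot 61} = - \frac{9217}{366}$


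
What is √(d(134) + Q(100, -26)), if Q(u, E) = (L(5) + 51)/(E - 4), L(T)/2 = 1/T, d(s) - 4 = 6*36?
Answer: √196458/30 ≈ 14.775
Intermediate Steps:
d(s) = 220 (d(s) = 4 + 6*36 = 4 + 216 = 220)
L(T) = 2/T
Q(u, E) = 257/(5*(-4 + E)) (Q(u, E) = (2/5 + 51)/(E - 4) = (2*(⅕) + 51)/(-4 + E) = (⅖ + 51)/(-4 + E) = 257/(5*(-4 + E)))
√(d(134) + Q(100, -26)) = √(220 + 257/(5*(-4 - 26))) = √(220 + (257/5)/(-30)) = √(220 + (257/5)*(-1/30)) = √(220 - 257/150) = √(32743/150) = √196458/30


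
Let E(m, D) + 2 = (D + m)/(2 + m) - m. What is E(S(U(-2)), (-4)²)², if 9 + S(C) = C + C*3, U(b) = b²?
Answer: 3364/81 ≈ 41.531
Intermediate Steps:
S(C) = -9 + 4*C (S(C) = -9 + (C + C*3) = -9 + (C + 3*C) = -9 + 4*C)
E(m, D) = -2 - m + (D + m)/(2 + m) (E(m, D) = -2 + ((D + m)/(2 + m) - m) = -2 + (-m + (D + m)/(2 + m)) = -2 - m + (D + m)/(2 + m))
E(S(U(-2)), (-4)²)² = (((-4)² + (-9 + 4*(-2)²) - (2 + (-9 + 4*(-2)²))²)/(2 + (-9 + 4*(-2)²)))² = ((16 + (-9 + 4*4) - (2 + (-9 + 4*4))²)/(2 + (-9 + 4*4)))² = ((16 + (-9 + 16) - (2 + (-9 + 16))²)/(2 + (-9 + 16)))² = ((16 + 7 - (2 + 7)²)/(2 + 7))² = ((16 + 7 - 1*9²)/9)² = ((16 + 7 - 1*81)/9)² = ((16 + 7 - 81)/9)² = ((⅑)*(-58))² = (-58/9)² = 3364/81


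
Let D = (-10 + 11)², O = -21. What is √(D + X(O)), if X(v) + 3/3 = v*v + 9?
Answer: 15*√2 ≈ 21.213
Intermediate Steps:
X(v) = 8 + v² (X(v) = -1 + (v*v + 9) = -1 + (v² + 9) = -1 + (9 + v²) = 8 + v²)
D = 1 (D = 1² = 1)
√(D + X(O)) = √(1 + (8 + (-21)²)) = √(1 + (8 + 441)) = √(1 + 449) = √450 = 15*√2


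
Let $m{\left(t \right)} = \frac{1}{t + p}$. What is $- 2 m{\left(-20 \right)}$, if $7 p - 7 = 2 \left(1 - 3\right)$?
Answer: $\frac{14}{137} \approx 0.10219$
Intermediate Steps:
$p = \frac{3}{7}$ ($p = 1 + \frac{2 \left(1 - 3\right)}{7} = 1 + \frac{2 \left(-2\right)}{7} = 1 + \frac{1}{7} \left(-4\right) = 1 - \frac{4}{7} = \frac{3}{7} \approx 0.42857$)
$m{\left(t \right)} = \frac{1}{\frac{3}{7} + t}$ ($m{\left(t \right)} = \frac{1}{t + \frac{3}{7}} = \frac{1}{\frac{3}{7} + t}$)
$- 2 m{\left(-20 \right)} = - 2 \frac{7}{3 + 7 \left(-20\right)} = - 2 \frac{7}{3 - 140} = - 2 \frac{7}{-137} = - 2 \cdot 7 \left(- \frac{1}{137}\right) = \left(-2\right) \left(- \frac{7}{137}\right) = \frac{14}{137}$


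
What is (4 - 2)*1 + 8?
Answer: 10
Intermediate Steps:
(4 - 2)*1 + 8 = 2*1 + 8 = 2 + 8 = 10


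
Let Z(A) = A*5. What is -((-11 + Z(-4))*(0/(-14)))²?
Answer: 0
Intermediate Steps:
Z(A) = 5*A
-((-11 + Z(-4))*(0/(-14)))² = -((-11 + 5*(-4))*(0/(-14)))² = -((-11 - 20)*(0*(-1/14)))² = -(-31*0)² = -1*0² = -1*0 = 0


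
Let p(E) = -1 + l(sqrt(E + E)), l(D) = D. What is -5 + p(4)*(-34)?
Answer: 29 - 68*sqrt(2) ≈ -67.167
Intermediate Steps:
p(E) = -1 + sqrt(2)*sqrt(E) (p(E) = -1 + sqrt(E + E) = -1 + sqrt(2*E) = -1 + sqrt(2)*sqrt(E))
-5 + p(4)*(-34) = -5 + (-1 + sqrt(2)*sqrt(4))*(-34) = -5 + (-1 + sqrt(2)*2)*(-34) = -5 + (-1 + 2*sqrt(2))*(-34) = -5 + (34 - 68*sqrt(2)) = 29 - 68*sqrt(2)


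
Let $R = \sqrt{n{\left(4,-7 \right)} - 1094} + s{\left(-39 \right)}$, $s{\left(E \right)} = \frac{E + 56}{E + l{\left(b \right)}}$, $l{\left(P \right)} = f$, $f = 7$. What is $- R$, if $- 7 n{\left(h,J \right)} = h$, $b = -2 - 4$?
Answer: $\frac{17}{32} - \frac{i \sqrt{53634}}{7} \approx 0.53125 - 33.084 i$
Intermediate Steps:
$b = -6$ ($b = -2 - 4 = -6$)
$n{\left(h,J \right)} = - \frac{h}{7}$
$l{\left(P \right)} = 7$
$s{\left(E \right)} = \frac{56 + E}{7 + E}$ ($s{\left(E \right)} = \frac{E + 56}{E + 7} = \frac{56 + E}{7 + E}$)
$R = - \frac{17}{32} + \frac{i \sqrt{53634}}{7}$ ($R = \sqrt{\left(- \frac{1}{7}\right) 4 - 1094} + \frac{56 - 39}{7 - 39} = \sqrt{- \frac{4}{7} - 1094} + \frac{1}{-32} \cdot 17 = \sqrt{- \frac{7662}{7}} - \frac{17}{32} = \frac{i \sqrt{53634}}{7} - \frac{17}{32} = - \frac{17}{32} + \frac{i \sqrt{53634}}{7} \approx -0.53125 + 33.084 i$)
$- R = - (- \frac{17}{32} + \frac{i \sqrt{53634}}{7}) = \frac{17}{32} - \frac{i \sqrt{53634}}{7}$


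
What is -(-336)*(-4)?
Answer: -1344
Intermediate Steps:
-(-336)*(-4) = -168*8 = -1344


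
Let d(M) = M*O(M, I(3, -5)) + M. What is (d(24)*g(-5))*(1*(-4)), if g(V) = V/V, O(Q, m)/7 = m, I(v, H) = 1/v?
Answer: -320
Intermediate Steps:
O(Q, m) = 7*m
g(V) = 1
d(M) = 10*M/3 (d(M) = M*(7/3) + M = 7*M/3 + M = 10*M/3)
(d(24)*g(-5))*(1*(-4)) = (((10/3)*24)*1)*(1*(-4)) = (80*1)*(-4) = 80*(-4) = -320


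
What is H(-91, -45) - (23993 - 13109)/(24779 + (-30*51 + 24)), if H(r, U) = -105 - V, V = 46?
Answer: -3525107/23273 ≈ -151.47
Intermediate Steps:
H(r, U) = -151 (H(r, U) = -105 - 1*46 = -105 - 46 = -151)
H(-91, -45) - (23993 - 13109)/(24779 + (-30*51 + 24)) = -151 - (23993 - 13109)/(24779 + (-30*51 + 24)) = -151 - 10884/(24779 + (-1530 + 24)) = -151 - 10884/(24779 - 1506) = -151 - 10884/23273 = -3525107/23273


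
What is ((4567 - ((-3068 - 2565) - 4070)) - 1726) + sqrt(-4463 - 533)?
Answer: 12544 + 2*I*sqrt(1249) ≈ 12544.0 + 70.682*I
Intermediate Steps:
((4567 - ((-3068 - 2565) - 4070)) - 1726) + sqrt(-4463 - 533) = ((4567 - (-5633 - 4070)) - 1726) + sqrt(-4996) = ((4567 - 1*(-9703)) - 1726) + 2*I*sqrt(1249) = ((4567 + 9703) - 1726) + 2*I*sqrt(1249) = (14270 - 1726) + 2*I*sqrt(1249) = 12544 + 2*I*sqrt(1249)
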